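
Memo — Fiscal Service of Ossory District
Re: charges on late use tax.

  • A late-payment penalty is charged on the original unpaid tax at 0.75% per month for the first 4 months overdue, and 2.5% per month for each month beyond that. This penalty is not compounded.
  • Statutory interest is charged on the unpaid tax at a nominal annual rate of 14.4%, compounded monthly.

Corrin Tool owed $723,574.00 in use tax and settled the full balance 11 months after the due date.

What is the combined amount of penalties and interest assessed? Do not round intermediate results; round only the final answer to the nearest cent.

Penalty, months 1–4: 4 × 0.75% × $723,574.00 = $21,707.22
Penalty, months 5–11: 7 × 2.5% × $723,574.00 = $126,625.45
Interest (14.4%/yr ÷ 12 = 1.2%/month): $723,574.00 × ((1 + 0.012)^11 − 1) = $101,453.8150…
Penalties + interest = $148,332.6700 + $101,453.8150… = $249,786.49

$249,786.49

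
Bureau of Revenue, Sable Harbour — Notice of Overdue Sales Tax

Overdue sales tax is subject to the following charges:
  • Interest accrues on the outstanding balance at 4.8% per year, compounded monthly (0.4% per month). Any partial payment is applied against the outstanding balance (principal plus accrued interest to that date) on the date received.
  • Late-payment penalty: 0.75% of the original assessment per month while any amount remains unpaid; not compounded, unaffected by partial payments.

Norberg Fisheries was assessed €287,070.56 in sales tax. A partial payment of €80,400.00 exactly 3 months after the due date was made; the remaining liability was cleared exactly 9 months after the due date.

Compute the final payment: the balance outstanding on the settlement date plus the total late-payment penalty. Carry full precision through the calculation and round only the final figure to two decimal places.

€234,600.27

Balance at month 3: €287,070.5600 × (1 + 0.004)^3 = €290,529.2045…
After €80,400.00 payment: €290,529.2045… − €80,400.00 = €210,129.2045…
Balance at month 9: €210,129.2045… × (1 + 0.004)^6 = €215,223.0062…
Penalty: 9 × 0.75% × €287,070.56 = €19,377.26…
Final settlement = outstanding balance + penalty = €215,223.0062… + €19,377.26… = €234,600.27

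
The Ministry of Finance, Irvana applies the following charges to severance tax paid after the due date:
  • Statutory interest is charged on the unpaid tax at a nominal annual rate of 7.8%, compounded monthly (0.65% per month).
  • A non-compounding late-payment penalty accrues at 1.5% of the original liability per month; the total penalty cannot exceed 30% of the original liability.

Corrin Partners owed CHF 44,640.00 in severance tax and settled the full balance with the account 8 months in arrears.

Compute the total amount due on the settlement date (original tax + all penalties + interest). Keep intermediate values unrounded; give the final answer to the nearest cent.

CHF 52,371.58

Penalty: 8 × 1.5% × CHF 44,640.00 = CHF 5,356.80 (below the 30% cap of CHF 13,392.00)
Interest: CHF 44,640.00 × ((1 + 0.0065)^8 − 1) = CHF 44,640.00 × 0.0531985… = CHF 2,374.7812…
Total = CHF 44,640.00 + CHF 5,356.8000 + CHF 2,374.7812… = CHF 52,371.58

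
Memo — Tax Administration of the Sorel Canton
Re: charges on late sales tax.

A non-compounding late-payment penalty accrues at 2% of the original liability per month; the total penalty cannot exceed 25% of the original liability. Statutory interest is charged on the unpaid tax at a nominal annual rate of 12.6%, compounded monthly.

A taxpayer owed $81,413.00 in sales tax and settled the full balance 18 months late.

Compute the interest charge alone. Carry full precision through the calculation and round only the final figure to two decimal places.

$16,840.38

Interest (12.6%/yr ÷ 12 = 1.05%/month): $81,413.00 × ((1 + 0.0105)^18 − 1) = $16,840.3756…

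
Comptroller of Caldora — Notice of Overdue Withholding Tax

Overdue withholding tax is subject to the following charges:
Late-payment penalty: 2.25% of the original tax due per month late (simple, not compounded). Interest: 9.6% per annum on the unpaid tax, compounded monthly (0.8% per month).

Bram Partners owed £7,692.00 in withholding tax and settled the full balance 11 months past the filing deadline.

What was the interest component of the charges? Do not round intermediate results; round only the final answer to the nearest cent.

Interest: £7,692.00 × ((1 + 0.008)^11 − 1) = £7,692.00 × 0.0916058… = £704.6322…

£704.63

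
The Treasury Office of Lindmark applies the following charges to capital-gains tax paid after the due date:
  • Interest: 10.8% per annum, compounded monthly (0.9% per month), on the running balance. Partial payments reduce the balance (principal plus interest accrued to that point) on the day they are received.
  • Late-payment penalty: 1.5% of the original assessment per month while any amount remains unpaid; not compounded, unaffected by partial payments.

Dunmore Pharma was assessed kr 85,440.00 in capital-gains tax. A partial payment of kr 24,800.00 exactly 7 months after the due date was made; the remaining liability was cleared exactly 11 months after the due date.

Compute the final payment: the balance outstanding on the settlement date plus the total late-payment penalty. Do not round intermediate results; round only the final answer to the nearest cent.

kr 82,682.33

Balance at month 7: kr 85,440.0000 × (1 + 0.009)^7 = kr 90,970.2532…
After kr 24,800.00 payment: kr 90,970.2532… − kr 24,800.00 = kr 66,170.2532…
Balance at month 11: kr 66,170.2532… × (1 + 0.009)^4 = kr 68,584.7344…
Penalty: 11 × 1.5% × kr 85,440.00 = kr 14,097.60
Final settlement = outstanding balance + penalty = kr 68,584.7344… + kr 14,097.60 = kr 82,682.33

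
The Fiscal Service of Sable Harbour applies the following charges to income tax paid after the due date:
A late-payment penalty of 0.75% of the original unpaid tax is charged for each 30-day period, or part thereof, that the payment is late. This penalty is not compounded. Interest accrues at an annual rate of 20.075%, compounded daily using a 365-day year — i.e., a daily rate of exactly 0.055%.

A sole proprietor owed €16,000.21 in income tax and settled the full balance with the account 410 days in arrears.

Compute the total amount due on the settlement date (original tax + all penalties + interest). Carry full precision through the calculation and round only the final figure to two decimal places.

Penalty periods: ⌈410/30⌉ = 14; penalty = 14 × 0.75% × €16,000.21 = €1,680.02…
Interest: €16,000.21 × ((1 + 0.00055)^410 − 1) = €16,000.21 × 0.25287137… = €4,045.9950…
Total = €16,000.21 + €1,680.0221… + €4,045.9950… = €21,726.23

€21,726.23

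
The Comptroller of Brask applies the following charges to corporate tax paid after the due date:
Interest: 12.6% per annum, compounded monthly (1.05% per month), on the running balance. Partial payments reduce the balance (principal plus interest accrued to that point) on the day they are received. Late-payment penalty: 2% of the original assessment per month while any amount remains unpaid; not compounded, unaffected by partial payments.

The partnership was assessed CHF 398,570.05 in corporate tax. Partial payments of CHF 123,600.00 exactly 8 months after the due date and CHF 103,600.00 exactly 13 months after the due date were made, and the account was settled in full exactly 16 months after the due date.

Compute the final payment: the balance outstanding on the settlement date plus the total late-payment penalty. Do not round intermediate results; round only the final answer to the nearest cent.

Balance at month 8: CHF 398,570.0500 × (1 + 0.0105)^8 = CHF 433,306.5000…
After CHF 123,600.00 payment: CHF 433,306.5000… − CHF 123,600.00 = CHF 309,706.5000…
Balance at month 13: CHF 309,706.5000… × (1 + 0.0105)^5 = CHF 326,311.1468…
After CHF 103,600.00 payment: CHF 326,311.1468… − CHF 103,600.00 = CHF 222,711.1468…
Balance at month 16: CHF 222,711.1468… × (1 + 0.0105)^3 = CHF 229,800.4675…
Penalty: 16 × 2% × CHF 398,570.05 = CHF 127,542.42…
Final settlement = outstanding balance + penalty = CHF 229,800.4675… + CHF 127,542.42… = CHF 357,342.88

CHF 357,342.88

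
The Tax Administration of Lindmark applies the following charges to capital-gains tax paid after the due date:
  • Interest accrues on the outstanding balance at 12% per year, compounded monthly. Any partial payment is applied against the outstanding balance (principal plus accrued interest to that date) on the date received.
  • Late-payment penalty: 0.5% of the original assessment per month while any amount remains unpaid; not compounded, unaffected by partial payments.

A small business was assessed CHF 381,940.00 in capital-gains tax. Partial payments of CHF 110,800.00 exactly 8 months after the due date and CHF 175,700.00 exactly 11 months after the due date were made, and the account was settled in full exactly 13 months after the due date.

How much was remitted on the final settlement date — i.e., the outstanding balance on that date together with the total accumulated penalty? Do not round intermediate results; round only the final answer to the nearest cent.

CHF 163,825.96

Monthly rate = 12% ÷ 12 = 1%
Balance at month 8: CHF 381,940.0000 × (1 + 0.01)^8 = CHF 413,586.2901…
After CHF 110,800.00 payment: CHF 413,586.2901… − CHF 110,800.00 = CHF 302,786.2901…
Balance at month 11: CHF 302,786.2901… × (1 + 0.01)^3 = CHF 311,961.0175…
After CHF 175,700.00 payment: CHF 311,961.0175… − CHF 175,700.00 = CHF 136,261.0175…
Balance at month 13: CHF 136,261.0175… × (1 + 0.01)^2 = CHF 138,999.8640…
Penalty: 13 × 0.5% × CHF 381,940.00 = CHF 24,826.10
Final settlement = outstanding balance + penalty = CHF 138,999.8640… + CHF 24,826.10 = CHF 163,825.96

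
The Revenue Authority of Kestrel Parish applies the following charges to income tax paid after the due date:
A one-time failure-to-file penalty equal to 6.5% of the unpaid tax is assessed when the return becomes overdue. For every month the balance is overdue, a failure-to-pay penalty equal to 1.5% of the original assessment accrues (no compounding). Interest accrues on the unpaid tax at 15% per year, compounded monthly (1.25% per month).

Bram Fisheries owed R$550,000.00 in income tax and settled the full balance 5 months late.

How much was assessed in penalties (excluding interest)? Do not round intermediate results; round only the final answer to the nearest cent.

Failure-to-file penalty: 6.5% × R$550,000.00 = R$35,750.00
Failure-to-pay penalty = 1.5% × R$550,000.00 × 5 mo = R$41,250.00
Total penalty = R$35,750.00 + R$41,250.00 = R$77,000.00

R$77,000.00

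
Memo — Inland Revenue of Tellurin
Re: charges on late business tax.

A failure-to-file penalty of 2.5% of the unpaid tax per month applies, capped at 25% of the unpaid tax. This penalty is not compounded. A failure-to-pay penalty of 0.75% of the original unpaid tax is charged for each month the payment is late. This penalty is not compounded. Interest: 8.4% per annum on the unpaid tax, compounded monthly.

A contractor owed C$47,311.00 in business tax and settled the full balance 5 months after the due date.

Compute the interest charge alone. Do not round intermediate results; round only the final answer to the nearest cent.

Interest (8.4%/yr ÷ 12 = 0.7%/month): C$47,311.00 × ((1 + 0.007)^5 − 1) = C$1,679.2302…

C$1,679.23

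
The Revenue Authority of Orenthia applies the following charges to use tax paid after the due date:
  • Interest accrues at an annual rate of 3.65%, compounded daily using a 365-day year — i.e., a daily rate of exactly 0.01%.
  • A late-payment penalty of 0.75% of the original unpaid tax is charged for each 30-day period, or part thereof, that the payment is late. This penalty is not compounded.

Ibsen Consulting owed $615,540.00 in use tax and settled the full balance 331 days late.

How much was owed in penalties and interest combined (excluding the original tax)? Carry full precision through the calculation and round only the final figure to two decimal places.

$76,112.87

Penalty periods: ⌈331/30⌉ = 12; penalty = 12 × 0.75% × $615,540.00 = $55,398.60
Interest: $615,540.00 × ((1 + 0.0001)^331 − 1) = $615,540.00 × 0.03365219… = $20,714.2683…
Penalties + interest = $55,398.6000 + $20,714.2683… = $76,112.87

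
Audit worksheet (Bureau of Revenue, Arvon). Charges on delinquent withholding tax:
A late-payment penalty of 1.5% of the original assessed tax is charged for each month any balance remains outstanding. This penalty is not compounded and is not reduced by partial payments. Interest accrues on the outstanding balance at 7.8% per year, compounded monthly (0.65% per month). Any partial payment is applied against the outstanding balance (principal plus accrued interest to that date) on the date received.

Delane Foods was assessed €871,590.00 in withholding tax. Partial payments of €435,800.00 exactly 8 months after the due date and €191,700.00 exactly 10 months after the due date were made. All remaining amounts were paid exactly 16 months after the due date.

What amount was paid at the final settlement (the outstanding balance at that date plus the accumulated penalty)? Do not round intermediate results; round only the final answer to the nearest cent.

€517,690.08

Balance at month 8: €871,590.0000 × (1 + 0.0065)^8 = €917,957.2846…
After €435,800.00 payment: €917,957.2846… − €435,800.00 = €482,157.2846…
Balance at month 10: €482,157.2846… × (1 + 0.0065)^2 = €488,445.7005…
After €191,700.00 payment: €488,445.7005… − €191,700.00 = €296,745.7005…
Balance at month 16: €296,745.7005… × (1 + 0.0065)^6 = €308,508.4832…
Penalty: 16 × 1.5% × €871,590.00 = €209,181.60
Final settlement = outstanding balance + penalty = €308,508.4832… + €209,181.60 = €517,690.08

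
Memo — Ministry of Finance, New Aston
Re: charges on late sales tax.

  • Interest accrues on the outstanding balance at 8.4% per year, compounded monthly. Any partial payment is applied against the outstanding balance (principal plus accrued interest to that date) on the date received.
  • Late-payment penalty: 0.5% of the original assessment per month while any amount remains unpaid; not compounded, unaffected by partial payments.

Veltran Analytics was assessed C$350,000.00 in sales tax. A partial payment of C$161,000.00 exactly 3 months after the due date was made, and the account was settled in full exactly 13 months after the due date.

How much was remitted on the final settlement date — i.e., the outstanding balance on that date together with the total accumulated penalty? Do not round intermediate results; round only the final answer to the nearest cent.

Monthly rate = 8.4% ÷ 12 = 0.7%
Balance at month 3: C$350,000.0000 × (1 + 0.007)^3 = C$357,401.5701…
After C$161,000.00 payment: C$357,401.5701… − C$161,000.00 = C$196,401.5701…
Balance at month 13: C$196,401.5701… × (1 + 0.007)^10 = C$210,590.9292…
Penalty: 13 × 0.5% × C$350,000.00 = C$22,750.00
Final settlement = outstanding balance + penalty = C$210,590.9292… + C$22,750.00 = C$233,340.93

C$233,340.93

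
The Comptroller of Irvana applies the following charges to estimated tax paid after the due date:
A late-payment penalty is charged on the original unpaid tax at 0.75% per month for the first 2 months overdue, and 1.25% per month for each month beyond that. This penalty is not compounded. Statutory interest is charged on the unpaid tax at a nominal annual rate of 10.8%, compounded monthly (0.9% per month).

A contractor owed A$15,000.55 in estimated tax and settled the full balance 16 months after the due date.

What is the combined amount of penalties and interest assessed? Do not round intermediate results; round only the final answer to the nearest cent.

A$5,162.30

Penalty, months 1–2: 2 × 0.75% × A$15,000.55 = A$225.01…
Penalty, months 3–16: 14 × 1.25% × A$15,000.55 = A$2,625.10…
Interest: A$15,000.55 × ((1 + 0.009)^16 − 1) = A$15,000.55 × 0.1541404… = A$2,312.1914…
Penalties + interest = A$2,850.1045 + A$2,312.1914… = A$5,162.30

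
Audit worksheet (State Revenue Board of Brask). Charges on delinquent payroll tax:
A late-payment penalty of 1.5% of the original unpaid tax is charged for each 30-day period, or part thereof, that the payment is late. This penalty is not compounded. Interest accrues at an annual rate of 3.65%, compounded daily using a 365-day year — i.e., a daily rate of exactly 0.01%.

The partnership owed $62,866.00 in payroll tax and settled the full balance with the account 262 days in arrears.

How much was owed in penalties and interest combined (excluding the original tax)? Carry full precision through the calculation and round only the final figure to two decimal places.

Penalty periods: ⌈262/30⌉ = 9; penalty = 9 × 1.5% × $62,866.00 = $8,486.91
Interest: $62,866.00 × ((1 + 0.0001)^262 − 1) = $62,866.00 × 0.02654489… = $1,668.7712…
Penalties + interest = $8,486.9100 + $1,668.7712… = $10,155.68

$10,155.68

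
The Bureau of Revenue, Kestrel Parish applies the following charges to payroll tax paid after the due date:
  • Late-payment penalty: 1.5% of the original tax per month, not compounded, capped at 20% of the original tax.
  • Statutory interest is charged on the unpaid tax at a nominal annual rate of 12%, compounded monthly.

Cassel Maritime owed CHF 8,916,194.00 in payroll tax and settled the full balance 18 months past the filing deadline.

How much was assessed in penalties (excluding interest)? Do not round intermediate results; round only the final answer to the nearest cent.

Penalty (uncapped): 18 × 1.5% × CHF 8,916,194.00 = CHF 2,407,372.38; cap = 20% × CHF 8,916,194.00 = CHF 1,783,238.80 → penalty = CHF 1,783,238.80

CHF 1,783,238.80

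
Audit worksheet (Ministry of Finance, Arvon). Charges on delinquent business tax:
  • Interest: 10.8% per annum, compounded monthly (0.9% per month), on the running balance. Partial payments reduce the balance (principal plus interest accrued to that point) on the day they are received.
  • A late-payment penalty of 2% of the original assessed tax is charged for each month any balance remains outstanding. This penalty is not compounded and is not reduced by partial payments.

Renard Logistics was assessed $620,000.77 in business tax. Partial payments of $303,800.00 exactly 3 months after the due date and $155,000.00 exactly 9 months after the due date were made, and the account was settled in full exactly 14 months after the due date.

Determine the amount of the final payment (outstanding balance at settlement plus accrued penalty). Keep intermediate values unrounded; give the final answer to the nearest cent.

Balance at month 3: $620,000.7700 × (1 + 0.009)^3 = $636,891.9030…
After $303,800.00 payment: $636,891.9030… − $303,800.00 = $333,091.9030…
Balance at month 9: $333,091.9030… × (1 + 0.009)^6 = $351,488.4618…
After $155,000.00 payment: $351,488.4618… − $155,000.00 = $196,488.4618…
Balance at month 14: $196,488.4618… × (1 + 0.009)^5 = $205,491.0371…
Penalty: 14 × 2% × $620,000.77 = $173,600.22…
Final settlement = outstanding balance + penalty = $205,491.0371… + $173,600.22… = $379,091.25

$379,091.25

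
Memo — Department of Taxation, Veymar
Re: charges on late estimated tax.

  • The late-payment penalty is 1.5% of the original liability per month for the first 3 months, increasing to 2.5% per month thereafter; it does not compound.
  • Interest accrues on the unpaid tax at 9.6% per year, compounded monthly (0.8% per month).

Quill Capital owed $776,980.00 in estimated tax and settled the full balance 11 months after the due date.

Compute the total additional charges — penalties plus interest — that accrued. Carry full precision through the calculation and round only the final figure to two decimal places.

$261,536.01

Penalty, months 1–3: 3 × 1.5% × $776,980.00 = $34,964.10
Penalty, months 4–11: 8 × 2.5% × $776,980.00 = $155,396.00
Interest: $776,980.00 × ((1 + 0.008)^11 − 1) = $776,980.00 × 0.0916058… = $71,175.9110…
Penalties + interest = $190,360.1000 + $71,175.9110… = $261,536.01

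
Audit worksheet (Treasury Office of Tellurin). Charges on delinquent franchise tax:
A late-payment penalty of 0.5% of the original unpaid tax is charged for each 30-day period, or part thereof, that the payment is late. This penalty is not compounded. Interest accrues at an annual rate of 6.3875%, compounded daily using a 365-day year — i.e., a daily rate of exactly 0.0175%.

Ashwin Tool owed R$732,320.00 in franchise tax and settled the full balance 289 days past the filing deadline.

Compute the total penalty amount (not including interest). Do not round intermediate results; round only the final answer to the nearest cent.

R$36,616.00

Penalty periods: ⌈289/30⌉ = 10; penalty = 10 × 0.5% × R$732,320.00 = R$36,616.00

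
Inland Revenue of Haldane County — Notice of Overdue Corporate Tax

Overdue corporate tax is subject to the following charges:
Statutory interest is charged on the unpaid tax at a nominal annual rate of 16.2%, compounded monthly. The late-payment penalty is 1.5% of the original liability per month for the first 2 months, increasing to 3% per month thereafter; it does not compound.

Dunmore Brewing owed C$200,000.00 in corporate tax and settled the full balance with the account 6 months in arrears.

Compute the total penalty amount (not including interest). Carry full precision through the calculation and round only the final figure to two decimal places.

Penalty, months 1–2: 2 × 1.5% × C$200,000.00 = C$6,000.00
Penalty, months 3–6: 4 × 3% × C$200,000.00 = C$24,000.00
Total penalty = C$6,000.00 + C$24,000.00 = C$30,000.00

C$30,000.00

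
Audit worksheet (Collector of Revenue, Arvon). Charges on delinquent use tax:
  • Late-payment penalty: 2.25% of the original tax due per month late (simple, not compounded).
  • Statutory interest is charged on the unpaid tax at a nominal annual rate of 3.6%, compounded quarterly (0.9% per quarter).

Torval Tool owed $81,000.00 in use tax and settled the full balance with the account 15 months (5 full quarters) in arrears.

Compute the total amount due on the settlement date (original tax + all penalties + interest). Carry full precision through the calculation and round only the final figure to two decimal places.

$112,048.70

Late-payment penalty = 2.25% × $81,000.00 × 15 mo = $27,337.50
Interest: $81,000.00 × ((1 + 0.009)^5 − 1) = $81,000.00 × 0.0458173… = $3,711.2032…
Total = $81,000.00 + $27,337.5000 + $3,711.2032… = $112,048.70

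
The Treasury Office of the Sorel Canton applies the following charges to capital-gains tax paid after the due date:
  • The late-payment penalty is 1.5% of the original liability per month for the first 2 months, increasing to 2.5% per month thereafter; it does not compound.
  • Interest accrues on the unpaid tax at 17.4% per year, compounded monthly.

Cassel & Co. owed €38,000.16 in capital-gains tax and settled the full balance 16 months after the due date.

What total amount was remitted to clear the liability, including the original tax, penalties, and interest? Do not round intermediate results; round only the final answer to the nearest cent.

€62,283.04

Penalty, months 1–2: 2 × 1.5% × €38,000.16 = €1,140.00…
Penalty, months 3–16: 14 × 2.5% × €38,000.16 = €13,300.06…
Interest (17.4%/yr ÷ 12 = 1.45%/month): €38,000.16 × ((1 + 0.0145)^16 − 1) = €9,842.8227…
Total = €38,000.16 + €14,440.0608 + €9,842.8227… = €62,283.04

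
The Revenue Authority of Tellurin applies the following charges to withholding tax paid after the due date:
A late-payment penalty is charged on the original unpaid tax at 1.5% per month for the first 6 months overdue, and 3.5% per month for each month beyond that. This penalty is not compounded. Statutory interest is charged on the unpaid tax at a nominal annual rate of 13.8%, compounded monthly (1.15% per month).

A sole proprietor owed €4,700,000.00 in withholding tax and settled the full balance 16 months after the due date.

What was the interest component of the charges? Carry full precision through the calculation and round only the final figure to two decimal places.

Interest: €4,700,000.00 × ((1 + 0.0115)^16 − 1) = €4,700,000.00 × 0.2007544… = €943,545.7707…

€943,545.77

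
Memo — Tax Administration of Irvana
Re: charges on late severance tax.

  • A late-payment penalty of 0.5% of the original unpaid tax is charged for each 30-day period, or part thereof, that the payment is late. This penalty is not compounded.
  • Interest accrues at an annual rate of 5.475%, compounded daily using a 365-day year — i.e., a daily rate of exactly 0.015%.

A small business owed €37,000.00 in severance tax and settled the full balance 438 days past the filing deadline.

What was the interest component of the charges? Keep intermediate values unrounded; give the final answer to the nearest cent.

€2,512.34

Interest: €37,000.00 × ((1 + 0.00015)^438 − 1) = €37,000.00 × 0.06790104… = €2,512.3383…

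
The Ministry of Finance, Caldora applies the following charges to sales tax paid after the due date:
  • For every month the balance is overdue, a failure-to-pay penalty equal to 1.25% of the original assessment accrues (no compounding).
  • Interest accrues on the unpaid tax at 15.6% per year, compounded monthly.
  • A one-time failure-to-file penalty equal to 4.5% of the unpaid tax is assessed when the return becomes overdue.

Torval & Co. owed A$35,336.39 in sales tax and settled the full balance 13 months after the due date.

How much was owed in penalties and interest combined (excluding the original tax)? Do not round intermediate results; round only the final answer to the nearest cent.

A$13,792.90

Failure-to-file penalty: 4.5% × A$35,336.39 = A$1,590.14…
Failure-to-pay penalty: 13 × 1.25% × A$35,336.39 = A$5,742.16…
Interest (15.6%/yr ÷ 12 = 1.3%/month): A$35,336.39 × ((1 + 0.013)^13 − 1) = A$6,460.5963…
Penalties + interest = A$7,332.3009… + A$6,460.5963… = A$13,792.90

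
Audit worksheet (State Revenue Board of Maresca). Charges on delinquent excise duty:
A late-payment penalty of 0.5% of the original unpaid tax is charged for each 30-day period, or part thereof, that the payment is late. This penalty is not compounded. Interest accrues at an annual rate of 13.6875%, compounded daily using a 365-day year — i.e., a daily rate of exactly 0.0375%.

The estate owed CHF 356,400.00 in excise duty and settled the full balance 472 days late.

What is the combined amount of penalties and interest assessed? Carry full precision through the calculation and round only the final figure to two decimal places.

Penalty periods: ⌈472/30⌉ = 16; penalty = 16 × 0.5% × CHF 356,400.00 = CHF 28,512.00
Interest: CHF 356,400.00 × ((1 + 0.000375)^472 − 1) = CHF 356,400.00 × 0.19359149… = CHF 68,996.0071…
Penalties + interest = CHF 28,512.0000 + CHF 68,996.0071… = CHF 97,508.01

CHF 97,508.01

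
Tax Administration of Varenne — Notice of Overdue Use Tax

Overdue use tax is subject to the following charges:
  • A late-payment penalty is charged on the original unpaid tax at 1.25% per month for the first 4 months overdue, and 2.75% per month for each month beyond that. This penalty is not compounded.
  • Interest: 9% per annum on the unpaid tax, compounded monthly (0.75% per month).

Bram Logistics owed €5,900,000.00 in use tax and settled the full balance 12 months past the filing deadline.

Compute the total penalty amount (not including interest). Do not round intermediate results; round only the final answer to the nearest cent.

€1,593,000.00

Penalty, months 1–4: 4 × 1.25% × €5,900,000.00 = €295,000.00
Penalty, months 5–12: 8 × 2.75% × €5,900,000.00 = €1,298,000.00
Total penalty = €295,000.00 + €1,298,000.00 = €1,593,000.00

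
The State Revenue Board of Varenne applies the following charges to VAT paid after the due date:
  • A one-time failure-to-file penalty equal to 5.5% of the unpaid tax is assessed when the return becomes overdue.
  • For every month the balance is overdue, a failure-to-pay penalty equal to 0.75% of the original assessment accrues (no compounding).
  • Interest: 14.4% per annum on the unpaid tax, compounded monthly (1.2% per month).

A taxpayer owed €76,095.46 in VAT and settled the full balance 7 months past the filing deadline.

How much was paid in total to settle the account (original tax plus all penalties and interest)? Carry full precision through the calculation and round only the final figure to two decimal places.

Failure-to-file penalty: 5.5% × €76,095.46 = €4,185.25…
Failure-to-pay penalty: 7 × 0.75% × €76,095.46 = €3,995.01…
Interest: €76,095.46 × ((1 + 0.012)^7 − 1) = €76,095.46 × 0.0870852… = €6,626.7892…
Total = €76,095.46 + €8,180.2620… + €6,626.7892… = €90,902.51

€90,902.51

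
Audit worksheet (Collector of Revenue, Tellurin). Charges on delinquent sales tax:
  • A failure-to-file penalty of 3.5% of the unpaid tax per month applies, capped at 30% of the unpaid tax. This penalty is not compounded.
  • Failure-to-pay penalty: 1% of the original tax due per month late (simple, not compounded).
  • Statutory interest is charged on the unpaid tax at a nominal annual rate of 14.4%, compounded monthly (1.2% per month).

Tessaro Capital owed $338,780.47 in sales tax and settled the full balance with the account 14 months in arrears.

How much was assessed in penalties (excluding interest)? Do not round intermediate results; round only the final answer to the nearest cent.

Failure-to-file: 14 × 3.5% × $338,780.47 = $166,002.43…, capped at 30% × $338,780.47 = $101,634.14…
Failure-to-pay penalty: 14 × 1% × $338,780.47 = $47,429.27…
Total penalty = $101,634.14… + $47,429.27… = $149,063.41

$149,063.41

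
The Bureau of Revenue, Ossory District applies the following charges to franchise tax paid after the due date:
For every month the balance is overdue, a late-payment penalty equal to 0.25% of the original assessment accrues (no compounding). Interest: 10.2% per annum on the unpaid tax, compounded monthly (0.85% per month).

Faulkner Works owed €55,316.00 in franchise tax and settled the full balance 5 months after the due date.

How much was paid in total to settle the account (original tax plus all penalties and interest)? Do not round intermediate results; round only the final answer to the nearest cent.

Late-payment penalty: 5 × 0.25% × €55,316.00 = €691.45
Interest: €55,316.00 × ((1 + 0.0085)^5 − 1) = €55,316.00 × 0.0432287… = €2,391.2370…
Total = €55,316.00 + €691.4500 + €2,391.2370… = €58,398.69

€58,398.69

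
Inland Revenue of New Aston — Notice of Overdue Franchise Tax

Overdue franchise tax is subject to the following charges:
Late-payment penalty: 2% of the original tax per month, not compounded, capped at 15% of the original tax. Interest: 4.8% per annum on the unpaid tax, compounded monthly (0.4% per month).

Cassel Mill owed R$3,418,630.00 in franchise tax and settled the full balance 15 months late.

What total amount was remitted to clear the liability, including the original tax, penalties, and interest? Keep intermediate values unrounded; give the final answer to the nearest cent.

R$4,142,386.35

Penalty (uncapped): 15 × 2% × R$3,418,630.00 = R$1,025,589.00; cap = 15% × R$3,418,630.00 = R$512,794.50 → penalty = R$512,794.50
Interest: R$3,418,630.00 × ((1 + 0.004)^15 − 1) = R$3,418,630.00 × 0.0617095… = R$210,961.8541…
Total = R$3,418,630.00 + R$512,794.5000 + R$210,961.8541… = R$4,142,386.35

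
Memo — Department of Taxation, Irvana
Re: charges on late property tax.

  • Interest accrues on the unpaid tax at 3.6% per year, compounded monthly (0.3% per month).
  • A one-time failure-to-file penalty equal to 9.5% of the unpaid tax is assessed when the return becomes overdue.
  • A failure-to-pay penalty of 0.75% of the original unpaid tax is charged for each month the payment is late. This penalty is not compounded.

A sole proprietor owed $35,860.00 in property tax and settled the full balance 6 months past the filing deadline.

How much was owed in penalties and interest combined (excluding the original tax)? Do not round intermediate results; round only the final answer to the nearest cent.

Failure-to-file penalty: 9.5% × $35,860.00 = $3,406.70
Failure-to-pay penalty = 0.75% × $35,860.00 × 6 mo = $1,613.70
Interest: $35,860.00 × ((1 + 0.003)^6 − 1) = $35,860.00 × 0.0181355… = $650.3405…
Penalties + interest = $5,020.4000 + $650.3405… = $5,670.74

$5,670.74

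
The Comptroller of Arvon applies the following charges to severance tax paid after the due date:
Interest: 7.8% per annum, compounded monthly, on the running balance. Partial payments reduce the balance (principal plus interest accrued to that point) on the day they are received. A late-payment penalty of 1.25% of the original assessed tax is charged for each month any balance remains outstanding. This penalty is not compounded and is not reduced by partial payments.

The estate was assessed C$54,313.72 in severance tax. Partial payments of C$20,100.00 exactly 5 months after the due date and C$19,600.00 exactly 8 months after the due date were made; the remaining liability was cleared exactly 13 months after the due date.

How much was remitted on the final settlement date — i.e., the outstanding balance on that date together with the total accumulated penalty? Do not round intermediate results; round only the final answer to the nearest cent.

C$26,497.91

Monthly rate = 7.8% ÷ 12 = 0.65%
Balance at month 5: C$54,313.7200 × (1 + 0.0065)^5 = C$56,102.0131…
After C$20,100.00 payment: C$56,102.0131… − C$20,100.00 = C$36,002.0131…
Balance at month 8: C$36,002.0131… × (1 + 0.0065)^3 = C$36,708.6255…
After C$19,600.00 payment: C$36,708.6255… − C$19,600.00 = C$17,108.6255…
Balance at month 13: C$17,108.6255… × (1 + 0.0065)^5 = C$17,671.9313…
Penalty: 13 × 1.25% × C$54,313.72 = C$8,825.98…
Final settlement = outstanding balance + penalty = C$17,671.9313… + C$8,825.98… = C$26,497.91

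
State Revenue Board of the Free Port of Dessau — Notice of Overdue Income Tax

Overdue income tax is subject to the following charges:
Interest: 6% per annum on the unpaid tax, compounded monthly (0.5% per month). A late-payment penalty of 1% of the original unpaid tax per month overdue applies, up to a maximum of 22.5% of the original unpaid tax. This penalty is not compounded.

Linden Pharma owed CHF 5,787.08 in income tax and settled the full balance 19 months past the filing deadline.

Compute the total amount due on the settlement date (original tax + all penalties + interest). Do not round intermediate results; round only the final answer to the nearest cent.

CHF 7,461.85

Penalty: 19 × 1% × CHF 5,787.08 = CHF 1,099.55… (below the 22.5% cap of CHF 1,302.09…)
Interest: CHF 5,787.08 × ((1 + 0.005)^19 − 1) = CHF 5,787.08 × 0.0993986… = CHF 575.2276…
Total = CHF 5,787.08 + CHF 1,099.5452 + CHF 575.2276… = CHF 7,461.85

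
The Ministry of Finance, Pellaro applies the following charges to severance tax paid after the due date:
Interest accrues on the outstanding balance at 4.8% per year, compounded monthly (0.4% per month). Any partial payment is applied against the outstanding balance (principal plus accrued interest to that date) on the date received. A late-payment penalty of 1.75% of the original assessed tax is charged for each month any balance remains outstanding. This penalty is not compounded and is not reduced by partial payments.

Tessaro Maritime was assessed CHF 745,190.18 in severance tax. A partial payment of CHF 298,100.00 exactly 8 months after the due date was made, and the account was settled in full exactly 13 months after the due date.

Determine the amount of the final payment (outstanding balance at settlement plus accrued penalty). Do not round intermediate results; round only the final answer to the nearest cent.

Balance at month 8: CHF 745,190.1800 × (1 + 0.004)^8 = CHF 769,372.7951…
After CHF 298,100.00 payment: CHF 769,372.7951… − CHF 298,100.00 = CHF 471,272.7951…
Balance at month 13: CHF 471,272.7951… × (1 + 0.004)^5 = CHF 480,773.9569…
Penalty: 13 × 1.75% × CHF 745,190.18 = CHF 169,530.77…
Final settlement = outstanding balance + penalty = CHF 480,773.9569… + CHF 169,530.77… = CHF 650,304.72

CHF 650,304.72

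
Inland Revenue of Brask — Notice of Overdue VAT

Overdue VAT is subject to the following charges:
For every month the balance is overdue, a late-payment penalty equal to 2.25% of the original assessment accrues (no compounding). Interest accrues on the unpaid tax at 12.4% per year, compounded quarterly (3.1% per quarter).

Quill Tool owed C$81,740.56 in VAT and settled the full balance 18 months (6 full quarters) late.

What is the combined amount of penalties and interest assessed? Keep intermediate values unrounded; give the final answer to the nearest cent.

Late-payment penalty: 18 × 2.25% × C$81,740.56 = C$33,104.93…
Interest: C$81,740.56 × ((1 + 0.031)^6 − 1) = C$81,740.56 × 0.2010248… = C$16,431.8834…
Penalties + interest = C$33,104.9268 + C$16,431.8834… = C$49,536.81

C$49,536.81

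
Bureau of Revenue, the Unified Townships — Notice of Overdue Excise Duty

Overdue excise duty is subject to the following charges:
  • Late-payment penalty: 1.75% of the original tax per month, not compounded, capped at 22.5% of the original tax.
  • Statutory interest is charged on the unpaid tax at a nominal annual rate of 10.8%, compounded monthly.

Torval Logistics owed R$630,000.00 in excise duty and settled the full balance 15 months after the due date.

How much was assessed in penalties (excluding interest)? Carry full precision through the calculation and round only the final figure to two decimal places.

R$141,750.00

Penalty (uncapped): 15 × 1.75% × R$630,000.00 = R$165,375.00; cap = 22.5% × R$630,000.00 = R$141,750.00 → penalty = R$141,750.00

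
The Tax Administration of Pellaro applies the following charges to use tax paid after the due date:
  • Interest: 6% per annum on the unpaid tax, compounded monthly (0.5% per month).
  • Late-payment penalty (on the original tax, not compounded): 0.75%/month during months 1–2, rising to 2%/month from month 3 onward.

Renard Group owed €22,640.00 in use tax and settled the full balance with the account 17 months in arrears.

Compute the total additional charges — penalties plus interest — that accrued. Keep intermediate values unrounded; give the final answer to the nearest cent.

Penalty, months 1–2: 2 × 0.75% × €22,640.00 = €339.60
Penalty, months 3–17: 15 × 2% × €22,640.00 = €6,792.00
Interest: €22,640.00 × ((1 + 0.005)^17 − 1) = €22,640.00 × 0.0884865… = €2,003.3345…
Penalties + interest = €7,131.6000 + €2,003.3345… = €9,134.93

€9,134.93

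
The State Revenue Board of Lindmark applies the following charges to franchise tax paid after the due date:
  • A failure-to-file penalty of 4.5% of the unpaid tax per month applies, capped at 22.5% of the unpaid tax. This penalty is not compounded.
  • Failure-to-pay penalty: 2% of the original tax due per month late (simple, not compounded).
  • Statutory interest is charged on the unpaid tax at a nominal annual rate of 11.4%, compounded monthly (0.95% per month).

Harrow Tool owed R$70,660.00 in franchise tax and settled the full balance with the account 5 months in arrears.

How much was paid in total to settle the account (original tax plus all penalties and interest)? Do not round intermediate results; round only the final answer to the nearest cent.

Failure-to-file: 5 × 4.5% × R$70,660.00 = R$15,898.50, capped at 22.5% × R$70,660.00 = R$15,898.50
Failure-to-pay penalty = 2% × R$70,660.00 × 5 mo = R$7,066.00
Interest: R$70,660.00 × ((1 + 0.0095)^5 − 1) = R$70,660.00 × 0.0484111… = R$3,420.7294…
Total = R$70,660.00 + R$22,964.5000 + R$3,420.7294… = R$97,045.23

R$97,045.23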